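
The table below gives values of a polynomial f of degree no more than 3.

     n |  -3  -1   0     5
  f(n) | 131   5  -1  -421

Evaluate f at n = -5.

Using the Lagrange interpolation formula with nodes -3, -1, 0, 5:
  L_0(n) = (n + 1)n(n - 5) / -48
  L_1(n) = (n + 3)n(n - 5) / 12
  L_2(n) = (n + 3)(n + 1)(n - 5) / -15
  L_3(n) = (n + 3)(n + 1)n / 240
Then f(n) = 131·L_0(n) + 5·L_1(n) - 1·L_2(n) - 421·L_3(n).
Expanding and collecting terms gives f(n) = -4n^3 + 3n^2 + n - 1.
Evaluating at n = -5: f(-5) = 569.

569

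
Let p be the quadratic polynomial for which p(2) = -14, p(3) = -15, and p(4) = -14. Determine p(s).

Write p(s) = as^2 + bs + c. Substituting each data point gives a linear system:
  4a + 2b + c = -14
  9a + 3b + c = -15
  16a + 4b + c = -14
Solving the system yields a = 1, b = -6, c = -6.
So p(s) = s² - 6s - 6.
Check: p(3) = -15. ✓

p(s) = s^2 - 6s - 6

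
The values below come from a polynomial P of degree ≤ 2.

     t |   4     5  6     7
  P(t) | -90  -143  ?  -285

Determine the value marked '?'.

The 3 known points determine the degree-2 polynomial uniquely.
Write P(t) = at^2 + bt + c. Substituting each data point gives a linear system:
  16a + 4b + c = -90
  25a + 5b + c = -143
  49a + 7b + c = -285
Solving the system yields a = -6, b = 1, c = 2.
So P(t) = -6t^2 + t + 2.
Then P(6) = -208.

-208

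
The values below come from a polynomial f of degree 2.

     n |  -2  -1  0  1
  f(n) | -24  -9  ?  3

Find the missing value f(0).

On equispaced nodes a degree-2 polynomial has vanishing third forward difference, so
  - f(-2) + 3·f(-1) - 3·f(0) + f(1) = 0.
Substituting the known values and solving for f(0):
  -3·f(0) = 0
  f(0) = 0.

0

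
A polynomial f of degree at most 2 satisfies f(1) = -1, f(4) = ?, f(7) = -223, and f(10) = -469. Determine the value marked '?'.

The 3 known points determine the degree-2 polynomial uniquely.
Write f(t) = at^2 + bt + c. Substituting each data point gives a linear system:
  a + b + c = -1
  49a + 7b + c = -223
  100a + 10b + c = -469
Solving the system yields a = -5, b = 3, c = 1.
So f(t) = -5t^2 + 3t + 1.
Then f(4) = -67.

-67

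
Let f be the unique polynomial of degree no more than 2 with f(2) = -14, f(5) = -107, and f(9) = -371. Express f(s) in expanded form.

f(s) = -5s^2 + 4s - 2

Using the Lagrange interpolation formula with nodes 2, 5, 9:
  L_0(s) = (s - 5)(s - 9) / 21
  L_1(s) = (s - 2)(s - 9) / -12
  L_2(s) = (s - 2)(s - 5) / 28
Then f(s) = -14·L_0(s) - 107·L_1(s) - 371·L_2(s).
Expanding and collecting terms gives f(s) = -5s^2 + 4s - 2.
Check: f(9) = -371. ✓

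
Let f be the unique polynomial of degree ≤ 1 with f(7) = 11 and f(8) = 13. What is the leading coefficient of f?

2

Write f(t) = at + b. Substituting each data point gives a linear system:
  7a + b = 11
  8a + b = 13
Solving the system yields a = 2, b = -3.
So f(t) = 2t - 3.
The leading coefficient is 2.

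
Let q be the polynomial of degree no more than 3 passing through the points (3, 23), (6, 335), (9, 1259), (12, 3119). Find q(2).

Using the Lagrange interpolation formula with nodes 3, 6, 9, 12:
  L_0(u) = (u - 6)(u - 9)(u - 12) / -162
  L_1(u) = (u - 3)(u - 9)(u - 12) / 54
  L_2(u) = (u - 3)(u - 6)(u - 12) / -54
  L_3(u) = (u - 3)(u - 6)(u - 9) / 162
Then q(u) = 23·L_0(u) + 335·L_1(u) + 1259·L_2(u) + 3119·L_3(u).
Expanding and collecting terms gives q(u) = 2u^3 - 2u^2 - 4u - 1.
Evaluating at u = 2: q(2) = -1.

-1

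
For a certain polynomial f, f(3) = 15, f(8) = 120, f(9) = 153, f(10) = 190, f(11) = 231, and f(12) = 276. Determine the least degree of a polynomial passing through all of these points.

Divided differences on the nodes 3, 8, 9, 10, 11, 12:
  order 0: 15  120  153  190  231  276
  order 1: 21  33  37  41  45
  order 2: 2  2  2  2
  order 3: 0  0  0
  order 4: 0  0
  order 5: 0
The order-2 divided differences are all 2 (nonzero) and every higher order vanishes, so the data lies on a polynomial of degree exactly 2.

2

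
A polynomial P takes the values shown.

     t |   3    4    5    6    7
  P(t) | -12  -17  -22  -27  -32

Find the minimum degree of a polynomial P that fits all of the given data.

Forward differences of the values at t = 3, 4, 5, 6, 7:
  P  : -12  -17  -22  -27  -32
  Δ  : -5  -5  -5  -5
  Δ^2: 0  0  0
  Δ^3: 0  0
  Δ^4: 0
The first differences are constant (-5) and nonzero, while all higher differences vanish, so the minimal degree is 1.

1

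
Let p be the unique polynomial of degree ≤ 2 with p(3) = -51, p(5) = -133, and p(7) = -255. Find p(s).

Using the Lagrange interpolation formula with nodes 3, 5, 7:
  L_0(s) = (s - 5)(s - 7) / 8
  L_1(s) = (s - 3)(s - 7) / -4
  L_2(s) = (s - 3)(s - 5) / 8
Then p(s) = -51·L_0(s) - 133·L_1(s) - 255·L_2(s).
Expanding and collecting terms gives p(s) = -5s² - s - 3.
Check: p(5) = -133. ✓

p(s) = -5s^2 - s - 3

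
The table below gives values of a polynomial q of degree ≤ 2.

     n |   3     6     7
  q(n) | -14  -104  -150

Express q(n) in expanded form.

q(n) = -4n^2 + 6n + 4

Using the Lagrange interpolation formula with nodes 3, 6, 7:
  L_0(n) = (n - 6)(n - 7) / 12
  L_1(n) = (n - 3)(n - 7) / -3
  L_2(n) = (n - 3)(n - 6) / 4
Then q(n) = -14·L_0(n) - 104·L_1(n) - 150·L_2(n).
Expanding and collecting terms gives q(n) = -4n^2 + 6n + 4.
Check: q(6) = -104. ✓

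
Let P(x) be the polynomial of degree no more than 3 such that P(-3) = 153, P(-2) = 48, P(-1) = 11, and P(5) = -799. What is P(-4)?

362

Write P(x) = ax^3 + bx^2 + cx + d. Substituting each data point gives a linear system:
  -27a + 9b - 3c + d = 153
  -8a + 4b - 2c + d = 48
  -a + b - c + d = 11
  125a + 25b + 5c + d = -799
Solving the system yields a = -6, b = -2, c = -1, d = 6.
So P(x) = -6x³ - 2x² - x + 6.
Then P(-4) = 362.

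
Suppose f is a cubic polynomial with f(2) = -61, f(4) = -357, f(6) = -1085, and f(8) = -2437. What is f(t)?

f(t) = -4t^3 - 6t^2 - 5

Write f(t) = at^3 + bt^2 + ct + d. Substituting each data point gives a linear system:
  8a + 4b + 2c + d = -61
  64a + 16b + 4c + d = -357
  216a + 36b + 6c + d = -1085
  512a + 64b + 8c + d = -2437
Solving the system yields a = -4, b = -6, c = 0, d = -5.
So f(t) = -4t^3 - 6t^2 - 5.
Check: f(2) = -61. ✓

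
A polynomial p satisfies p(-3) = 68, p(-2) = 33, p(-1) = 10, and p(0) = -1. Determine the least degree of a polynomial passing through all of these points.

Forward differences of the values at x = -3, -2, -1, 0:
  p  : 68  33  10  -1
  Δ  : -35  -23  -11
  Δ^2: 12  12
  Δ^3: 0
The second differences are constant (12) and nonzero, while all higher differences vanish, so the minimal degree is 2.

2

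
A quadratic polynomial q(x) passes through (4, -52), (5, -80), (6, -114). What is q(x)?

Write q(x) = ax^2 + bx + c. Substituting each data point gives a linear system:
  16a + 4b + c = -52
  25a + 5b + c = -80
  36a + 6b + c = -114
Solving the system yields a = -3, b = -1, c = 0.
So q(x) = -3x^2 - x.
Check: q(5) = -80. ✓

q(x) = -3x^2 - x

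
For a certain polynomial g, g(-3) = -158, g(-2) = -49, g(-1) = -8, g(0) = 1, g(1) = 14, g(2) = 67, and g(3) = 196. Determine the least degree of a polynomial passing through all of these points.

3

Forward differences of the values at s = -3, -2, -1, 0, 1, 2, 3:
  g  : -158  -49  -8  1  14  67  196
  Δ  : 109  41  9  13  53  129
  Δ^2: -68  -32  4  40  76
  Δ^3: 36  36  36  36
  Δ^4: 0  0  0
  Δ^5: 0  0
  Δ^6: 0
The third differences are constant (36) and nonzero, while all higher differences vanish, so the minimal degree is 3.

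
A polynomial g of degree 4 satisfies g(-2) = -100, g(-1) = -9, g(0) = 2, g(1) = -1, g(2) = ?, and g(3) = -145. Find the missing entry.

On equispaced nodes a degree-4 polynomial has vanishing fifth forward difference, so
  - g(-2) + 5·g(-1) - 10·g(0) + 10·g(1) - 5·g(2) + g(3) = 0.
Substituting the known values and solving for g(2):
  -5·g(2) = 120
  g(2) = -24.

-24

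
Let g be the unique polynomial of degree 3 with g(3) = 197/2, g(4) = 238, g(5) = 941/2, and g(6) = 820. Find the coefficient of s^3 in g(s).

4

Write g(s) = as^3 + bs^2 + cs + d. Substituting each data point gives a linear system:
  27a + 9b + 3c + d = 197/2
  64a + 16b + 4c + d = 238
  125a + 25b + 5c + d = 941/2
  216a + 36b + 6c + d = 820
Solving the system yields a = 4, b = -3/2, c = 2, d = -2.
So g(s) = 4s³ - (3/2)s² + 2s - 2.
The leading coefficient is 4.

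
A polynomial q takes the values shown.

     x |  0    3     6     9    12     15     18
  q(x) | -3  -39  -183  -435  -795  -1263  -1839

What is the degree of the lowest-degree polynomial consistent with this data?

2

Forward differences of the values at x = 0, 3, 6, 9, 12, 15, 18:
  q  : -3  -39  -183  -435  -795  -1263  -1839
  Δ  : -36  -144  -252  -360  -468  -576
  Δ^2: -108  -108  -108  -108  -108
  Δ^3: 0  0  0  0
  Δ^4: 0  0  0
  Δ^5: 0  0
  Δ^6: 0
The second differences are constant (-108) and nonzero, while all higher differences vanish, so the minimal degree is 2.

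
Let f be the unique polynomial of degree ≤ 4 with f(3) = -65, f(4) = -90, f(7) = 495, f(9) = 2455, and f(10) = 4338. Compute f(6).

Using the Lagrange interpolation formula with nodes 3, 4, 7, 9, 10:
  L_0(x) = (x - 4)(x - 7)(x - 9)(x - 10) / 168
  L_1(x) = (x - 3)(x - 7)(x - 9)(x - 10) / -90
  L_2(x) = (x - 3)(x - 4)(x - 9)(x - 10) / 72
  L_3(x) = (x - 3)(x - 4)(x - 7)(x - 10) / -60
  L_4(x) = (x - 3)(x - 4)(x - 7)(x - 9) / 126
Then f(x) = -65·L_0(x) - 90·L_1(x) + 495·L_2(x) + 2455·L_3(x) + 4338·L_4(x).
Expanding and collecting terms gives f(x) = x^4 - 6x^3 + 4x^2 - 6x - 2.
Evaluating at x = 6: f(6) = 106.

106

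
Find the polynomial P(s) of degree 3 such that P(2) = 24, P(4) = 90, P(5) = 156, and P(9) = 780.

Write P(s) = as^3 + bs^2 + cs + d. Substituting each data point gives a linear system:
  8a + 4b + 2c + d = 24
  64a + 16b + 4c + d = 90
  125a + 25b + 5c + d = 156
  729a + 81b + 9c + d = 780
Solving the system yields a = 1, b = 0, c = 5, d = 6.
So P(s) = s³ + 5s + 6.
Check: P(4) = 90. ✓

P(s) = s^3 + 5s + 6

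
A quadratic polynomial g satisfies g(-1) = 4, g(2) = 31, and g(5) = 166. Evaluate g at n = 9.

514

Using the Lagrange interpolation formula with nodes -1, 2, 5:
  L_0(n) = (n - 2)(n - 5) / 18
  L_1(n) = (n + 1)(n - 5) / -9
  L_2(n) = (n + 1)(n - 2) / 18
Then g(n) = 4·L_0(n) + 31·L_1(n) + 166·L_2(n).
Expanding and collecting terms gives g(n) = 6n² + 3n + 1.
Evaluating at n = 9: g(9) = 514.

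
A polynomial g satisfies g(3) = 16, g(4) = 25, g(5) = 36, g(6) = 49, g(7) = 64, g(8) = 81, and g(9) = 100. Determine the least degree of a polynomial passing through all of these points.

Forward differences of the values at n = 3, 4, 5, 6, 7, 8, 9:
  g  : 16  25  36  49  64  81  100
  Δ  : 9  11  13  15  17  19
  Δ^2: 2  2  2  2  2
  Δ^3: 0  0  0  0
  Δ^4: 0  0  0
  Δ^5: 0  0
  Δ^6: 0
The second differences are constant (2) and nonzero, while all higher differences vanish, so the minimal degree is 2.

2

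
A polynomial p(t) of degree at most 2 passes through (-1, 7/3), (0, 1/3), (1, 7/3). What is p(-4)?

Write p(t) = at^2 + bt + c. Substituting each data point gives a linear system:
  a - b + c = 7/3
  c = 1/3
  a + b + c = 7/3
Solving the system yields a = 2, b = 0, c = 1/3.
So p(t) = 2t^2 + 1/3.
Then p(-4) = 97/3.

97/3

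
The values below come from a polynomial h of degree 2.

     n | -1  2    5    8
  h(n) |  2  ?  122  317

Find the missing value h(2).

17

On equispaced nodes a degree-2 polynomial has vanishing third forward difference, so
  - h(-1) + 3·h(2) - 3·h(5) + h(8) = 0.
Substituting the known values and solving for h(2):
  3·h(2) = 51
  h(2) = 17.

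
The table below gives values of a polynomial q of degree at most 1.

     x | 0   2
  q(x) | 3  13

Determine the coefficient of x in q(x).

Write q(x) = ax + b. Substituting each data point gives a linear system:
  b = 3
  2a + b = 13
Solving the system yields a = 5, b = 3.
So q(x) = 5x + 3.
The leading coefficient is 5.

5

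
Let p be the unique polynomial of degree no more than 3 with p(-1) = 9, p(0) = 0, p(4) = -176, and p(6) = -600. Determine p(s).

p(s) = -3s^3 + 2s^2 - 4s

Write p(s) = as^3 + bs^2 + cs + d. Substituting each data point gives a linear system:
  -a + b - c + d = 9
  d = 0
  64a + 16b + 4c + d = -176
  216a + 36b + 6c + d = -600
Solving the system yields a = -3, b = 2, c = -4, d = 0.
So p(s) = -3s^3 + 2s^2 - 4s.
Check: p(-1) = 9. ✓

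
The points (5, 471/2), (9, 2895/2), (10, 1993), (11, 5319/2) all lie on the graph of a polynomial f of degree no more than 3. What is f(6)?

417

Write f(u) = au^3 + bu^2 + cu + d. Substituting each data point gives a linear system:
  125a + 25b + 5c + d = 471/2
  729a + 81b + 9c + d = 2895/2
  1000a + 100b + 10c + d = 1993
  1331a + 121b + 11c + d = 5319/2
Solving the system yields a = 2, b = 1/2, c = -6, d = 3.
So f(u) = 2u³ + (1/2)u² - 6u + 3.
Then f(6) = 417.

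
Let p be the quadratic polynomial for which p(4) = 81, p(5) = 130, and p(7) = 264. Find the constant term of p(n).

5

Write p(n) = an^2 + bn + c. Substituting each data point gives a linear system:
  16a + 4b + c = 81
  25a + 5b + c = 130
  49a + 7b + c = 264
Solving the system yields a = 6, b = -5, c = 5.
So p(n) = 6n² - 5n + 5.
The constant term is 5.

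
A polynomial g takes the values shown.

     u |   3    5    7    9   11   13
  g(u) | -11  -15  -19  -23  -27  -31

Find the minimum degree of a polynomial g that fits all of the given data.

Forward differences of the values at u = 3, 5, 7, 9, 11, 13:
  g  : -11  -15  -19  -23  -27  -31
  Δ  : -4  -4  -4  -4  -4
  Δ^2: 0  0  0  0
  Δ^3: 0  0  0
  Δ^4: 0  0
  Δ^5: 0
The first differences are constant (-4) and nonzero, while all higher differences vanish, so the minimal degree is 1.

1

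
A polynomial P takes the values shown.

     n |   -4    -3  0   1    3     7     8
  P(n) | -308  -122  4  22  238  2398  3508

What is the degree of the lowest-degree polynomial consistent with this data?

3

Divided differences on the nodes -4, -3, 0, 1, 3, 7, 8:
  order 0: -308  -122  4  22  238  2398  3508
  order 1: 186  42  18  108  540  1110
  order 2: -36  -6  30  72  114
  order 3: 6  6  6  6
  order 4: 0  0  0
  order 5: 0  0
  order 6: 0
The order-3 divided differences are all 6 (nonzero) and every higher order vanishes, so the data lies on a polynomial of degree exactly 3.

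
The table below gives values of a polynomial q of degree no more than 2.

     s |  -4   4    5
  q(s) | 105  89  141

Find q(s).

Write q(s) = as^2 + bs + c. Substituting each data point gives a linear system:
  16a - 4b + c = 105
  16a + 4b + c = 89
  25a + 5b + c = 141
Solving the system yields a = 6, b = -2, c = 1.
So q(s) = 6s^2 - 2s + 1.
Check: q(4) = 89. ✓

q(s) = 6s^2 - 2s + 1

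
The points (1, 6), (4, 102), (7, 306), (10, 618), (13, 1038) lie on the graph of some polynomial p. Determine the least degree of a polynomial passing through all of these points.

2

Forward differences of the values at u = 1, 4, 7, 10, 13:
  p  : 6  102  306  618  1038
  Δ  : 96  204  312  420
  Δ^2: 108  108  108
  Δ^3: 0  0
  Δ^4: 0
The second differences are constant (108) and nonzero, while all higher differences vanish, so the minimal degree is 2.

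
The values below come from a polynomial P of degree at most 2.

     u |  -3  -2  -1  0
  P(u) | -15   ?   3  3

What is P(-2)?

-3

On equispaced nodes a degree-2 polynomial has vanishing third forward difference, so
  - P(-3) + 3·P(-2) - 3·P(-1) + P(0) = 0.
Substituting the known values and solving for P(-2):
  3·P(-2) = -9
  P(-2) = -3.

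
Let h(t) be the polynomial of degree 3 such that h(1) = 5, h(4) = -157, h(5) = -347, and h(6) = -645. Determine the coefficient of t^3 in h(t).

Write h(t) = at^3 + bt^2 + ct + d. Substituting each data point gives a linear system:
  a + b + c + d = 5
  64a + 16b + 4c + d = -157
  125a + 25b + 5c + d = -347
  216a + 36b + 6c + d = -645
Solving the system yields a = -4, b = 6, c = 0, d = 3.
So h(t) = -4t^3 + 6t^2 + 3.
The leading coefficient is -4.

-4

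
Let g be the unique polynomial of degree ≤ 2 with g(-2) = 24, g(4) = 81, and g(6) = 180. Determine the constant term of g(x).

3

Write g(x) = ax^2 + bx + c. Substituting each data point gives a linear system:
  4a - 2b + c = 24
  16a + 4b + c = 81
  36a + 6b + c = 180
Solving the system yields a = 5, b = -1/2, c = 3.
So g(x) = 5x^2 - (1/2)x + 3.
The constant term is 3.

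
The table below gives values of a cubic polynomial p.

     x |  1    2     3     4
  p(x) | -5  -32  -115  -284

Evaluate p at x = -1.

Write p(x) = ax^3 + bx^2 + cx + d. Substituting each data point gives a linear system:
  a + b + c + d = -5
  8a + 4b + 2c + d = -32
  27a + 9b + 3c + d = -115
  64a + 16b + 4c + d = -284
Solving the system yields a = -5, b = 2, c = 2, d = -4.
So p(x) = -5x^3 + 2x^2 + 2x - 4.
Then p(-1) = 1.

1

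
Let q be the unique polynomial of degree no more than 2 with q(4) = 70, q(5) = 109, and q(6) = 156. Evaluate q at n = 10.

Write q(n) = an^2 + bn + c. Substituting each data point gives a linear system:
  16a + 4b + c = 70
  25a + 5b + c = 109
  36a + 6b + c = 156
Solving the system yields a = 4, b = 3, c = -6.
So q(n) = 4n² + 3n - 6.
Then q(10) = 424.

424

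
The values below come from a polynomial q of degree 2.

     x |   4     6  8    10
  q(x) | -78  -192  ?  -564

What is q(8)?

-354

The 3 known points determine the degree-2 polynomial uniquely.
Write q(x) = ax^2 + bx + c. Substituting each data point gives a linear system:
  16a + 4b + c = -78
  36a + 6b + c = -192
  100a + 10b + c = -564
Solving the system yields a = -6, b = 3, c = 6.
So q(x) = -6x^2 + 3x + 6.
Then q(8) = -354.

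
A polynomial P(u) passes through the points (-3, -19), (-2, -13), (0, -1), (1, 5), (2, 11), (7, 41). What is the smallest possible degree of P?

1

Divided differences on the nodes -3, -2, 0, 1, 2, 7:
  order 0: -19  -13  -1  5  11  41
  order 1: 6  6  6  6  6
  order 2: 0  0  0  0
  order 3: 0  0  0
  order 4: 0  0
  order 5: 0
The order-1 divided differences are all 6 (nonzero) and every higher order vanishes, so the data lies on a polynomial of degree exactly 1.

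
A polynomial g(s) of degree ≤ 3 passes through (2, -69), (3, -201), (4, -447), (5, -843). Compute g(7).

Write g(s) = as^3 + bs^2 + cs + d. Substituting each data point gives a linear system:
  8a + 4b + 2c + d = -69
  27a + 9b + 3c + d = -201
  64a + 16b + 4c + d = -447
  125a + 25b + 5c + d = -843
Solving the system yields a = -6, b = -3, c = -3, d = -3.
So g(s) = -6s^3 - 3s^2 - 3s - 3.
Then g(7) = -2229.

-2229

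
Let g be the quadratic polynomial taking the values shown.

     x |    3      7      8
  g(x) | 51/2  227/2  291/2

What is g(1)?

11/2

Write g(x) = ax^2 + bx + c. Substituting each data point gives a linear system:
  9a + 3b + c = 51/2
  49a + 7b + c = 227/2
  64a + 8b + c = 291/2
Solving the system yields a = 2, b = 2, c = 3/2.
So g(x) = 2x^2 + 2x + 3/2.
Then g(1) = 11/2.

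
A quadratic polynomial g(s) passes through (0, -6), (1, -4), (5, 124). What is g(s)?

g(s) = 6s^2 - 4s - 6

Write g(s) = as^2 + bs + c. Substituting each data point gives a linear system:
  c = -6
  a + b + c = -4
  25a + 5b + c = 124
Solving the system yields a = 6, b = -4, c = -6.
So g(s) = 6s^2 - 4s - 6.
Check: g(5) = 124. ✓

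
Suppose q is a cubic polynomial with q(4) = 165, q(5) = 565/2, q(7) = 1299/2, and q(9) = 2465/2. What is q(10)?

1620

Using the Lagrange interpolation formula with nodes 4, 5, 7, 9:
  L_0(u) = (u - 5)(u - 7)(u - 9) / -15
  L_1(u) = (u - 4)(u - 7)(u - 9) / 8
  L_2(u) = (u - 4)(u - 5)(u - 9) / -12
  L_3(u) = (u - 4)(u - 5)(u - 7) / 40
Then q(u) = 165·L_0(u) + 565/2·L_1(u) + 1299/2·L_2(u) + 2465/2·L_3(u).
Expanding and collecting terms gives q(u) = u^3 + 6u^2 + (5/2)u - 5.
Evaluating at u = 10: q(10) = 1620.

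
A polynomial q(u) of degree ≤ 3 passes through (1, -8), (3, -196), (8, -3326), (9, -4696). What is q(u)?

q(u) = -6u^3 - 4u^2 + 2

Using the Lagrange interpolation formula with nodes 1, 3, 8, 9:
  L_0(u) = (u - 3)(u - 8)(u - 9) / -112
  L_1(u) = (u - 1)(u - 8)(u - 9) / 60
  L_2(u) = (u - 1)(u - 3)(u - 9) / -35
  L_3(u) = (u - 1)(u - 3)(u - 8) / 48
Then q(u) = -8·L_0(u) - 196·L_1(u) - 3326·L_2(u) - 4696·L_3(u).
Expanding and collecting terms gives q(u) = -6u^3 - 4u^2 + 2.
Check: q(3) = -196. ✓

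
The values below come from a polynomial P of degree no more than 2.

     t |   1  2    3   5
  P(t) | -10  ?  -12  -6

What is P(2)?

-12

The 3 known points determine the degree-2 polynomial uniquely.
Write P(t) = at^2 + bt + c. Substituting each data point gives a linear system:
  a + b + c = -10
  9a + 3b + c = -12
  25a + 5b + c = -6
Solving the system yields a = 1, b = -5, c = -6.
So P(t) = t^2 - 5t - 6.
Then P(2) = -12.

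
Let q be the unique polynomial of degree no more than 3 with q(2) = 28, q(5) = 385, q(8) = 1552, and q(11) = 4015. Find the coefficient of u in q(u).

2

Write q(u) = au^3 + bu^2 + cu + d. Substituting each data point gives a linear system:
  8a + 4b + 2c + d = 28
  125a + 25b + 5c + d = 385
  512a + 64b + 8c + d = 1552
  1331a + 121b + 11c + d = 4015
Solving the system yields a = 3, b = 0, c = 2, d = 0.
So q(u) = 3u^3 + 2u.
The coefficient of u is 2.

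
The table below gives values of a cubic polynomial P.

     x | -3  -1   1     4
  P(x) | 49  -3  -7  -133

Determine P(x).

P(x) = -2x^3 - 5

Write P(x) = ax^3 + bx^2 + cx + d. Substituting each data point gives a linear system:
  -27a + 9b - 3c + d = 49
  -a + b - c + d = -3
  a + b + c + d = -7
  64a + 16b + 4c + d = -133
Solving the system yields a = -2, b = 0, c = 0, d = -5.
So P(x) = -2x³ - 5.
Check: P(-3) = 49. ✓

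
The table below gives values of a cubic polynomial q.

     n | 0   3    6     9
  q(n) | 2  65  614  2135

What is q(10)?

Forward differences of the values at n = 0, 3, 6, 9:
  q  : 2  65  614  2135
  Δ  : 63  549  1521
  Δ^2: 486  972
  Δ^3: 486
The third differences are constant, confirming degree 3.
Interpolating (Newton forward form) and evaluating at n = 10 gives q(10) = 2942.

2942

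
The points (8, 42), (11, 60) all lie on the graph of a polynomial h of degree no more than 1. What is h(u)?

Write h(u) = au + b. Substituting each data point gives a linear system:
  8a + b = 42
  11a + b = 60
Solving the system yields a = 6, b = -6.
So h(u) = 6u - 6.
Check: h(11) = 60. ✓

h(u) = 6u - 6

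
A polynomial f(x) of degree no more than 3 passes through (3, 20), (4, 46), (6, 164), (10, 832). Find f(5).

Write f(x) = ax^3 + bx^2 + cx + d. Substituting each data point gives a linear system:
  27a + 9b + 3c + d = 20
  64a + 16b + 4c + d = 46
  216a + 36b + 6c + d = 164
  1000a + 100b + 10c + d = 832
Solving the system yields a = 1, b = -2, c = 3, d = 2.
So f(x) = x^3 - 2x^2 + 3x + 2.
Then f(5) = 92.

92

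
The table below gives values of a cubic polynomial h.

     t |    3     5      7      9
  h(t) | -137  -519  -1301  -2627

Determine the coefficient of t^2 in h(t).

Write h(t) = at^3 + bt^2 + ct + d. Substituting each data point gives a linear system:
  27a + 9b + 3c + d = -137
  125a + 25b + 5c + d = -519
  343a + 49b + 7c + d = -1301
  729a + 81b + 9c + d = -2627
Solving the system yields a = -3, b = -5, c = -4, d = 1.
So h(t) = -3t^3 - 5t^2 - 4t + 1.
The coefficient of t^2 is -5.

-5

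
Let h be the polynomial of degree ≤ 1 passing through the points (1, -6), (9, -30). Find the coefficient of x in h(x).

Write h(x) = ax + b. Substituting each data point gives a linear system:
  a + b = -6
  9a + b = -30
Solving the system yields a = -3, b = -3.
So h(x) = -3x - 3.
The leading coefficient is -3.

-3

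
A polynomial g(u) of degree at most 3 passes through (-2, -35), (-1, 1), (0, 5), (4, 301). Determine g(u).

Write g(u) = au^3 + bu^2 + cu + d. Substituting each data point gives a linear system:
  -8a + 4b - 2c + d = -35
  -a + b - c + d = 1
  d = 5
  64a + 16b + 4c + d = 301
Solving the system yields a = 5, b = -1, c = -2, d = 5.
So g(u) = 5u³ - u² - 2u + 5.
Check: g(0) = 5. ✓

g(u) = 5u^3 - u^2 - 2u + 5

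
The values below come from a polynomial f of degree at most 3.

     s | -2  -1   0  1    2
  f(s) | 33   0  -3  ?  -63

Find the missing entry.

On equispaced nodes a degree-3 polynomial has vanishing fourth forward difference, so
  f(-2) - 4·f(-1) + 6·f(0) - 4·f(1) + f(2) = 0.
Substituting the known values and solving for f(1):
  -4·f(1) = 48
  f(1) = -12.

-12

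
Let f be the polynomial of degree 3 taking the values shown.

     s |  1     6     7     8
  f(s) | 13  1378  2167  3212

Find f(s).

f(s) = 6s^3 + 2s^2 + s + 4

Using the Lagrange interpolation formula with nodes 1, 6, 7, 8:
  L_0(s) = (s - 6)(s - 7)(s - 8) / -210
  L_1(s) = (s - 1)(s - 7)(s - 8) / 10
  L_2(s) = (s - 1)(s - 6)(s - 8) / -6
  L_3(s) = (s - 1)(s - 6)(s - 7) / 14
Then f(s) = 13·L_0(s) + 1378·L_1(s) + 2167·L_2(s) + 3212·L_3(s).
Expanding and collecting terms gives f(s) = 6s³ + 2s² + s + 4.
Check: f(1) = 13. ✓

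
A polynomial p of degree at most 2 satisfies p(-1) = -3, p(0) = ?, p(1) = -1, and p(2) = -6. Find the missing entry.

0

The 3 known points determine the degree-2 polynomial uniquely.
Write p(t) = at^2 + bt + c. Substituting each data point gives a linear system:
  a - b + c = -3
  a + b + c = -1
  4a + 2b + c = -6
Solving the system yields a = -2, b = 1, c = 0.
So p(t) = -2t^2 + t.
Then p(0) = 0.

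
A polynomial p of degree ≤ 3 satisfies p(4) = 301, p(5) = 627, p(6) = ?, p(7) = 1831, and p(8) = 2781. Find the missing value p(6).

1125

The 4 known points determine the degree-3 polynomial uniquely.
Write p(u) = au^3 + bu^2 + cu + d. Substituting each data point gives a linear system:
  64a + 16b + 4c + d = 301
  125a + 25b + 5c + d = 627
  343a + 49b + 7c + d = 1831
  512a + 64b + 8c + d = 2781
Solving the system yields a = 6, b = -4, c = -4, d = -3.
So p(u) = 6u^3 - 4u^2 - 4u - 3.
Then p(6) = 1125.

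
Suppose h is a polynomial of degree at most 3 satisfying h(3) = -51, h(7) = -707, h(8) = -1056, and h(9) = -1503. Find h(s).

Write h(s) = as^3 + bs^2 + cs + d. Substituting each data point gives a linear system:
  27a + 9b + 3c + d = -51
  343a + 49b + 7c + d = -707
  512a + 64b + 8c + d = -1056
  729a + 81b + 9c + d = -1503
Solving the system yields a = -2, b = -1, c = 4, d = 0.
So h(s) = -2s³ - s² + 4s.
Check: h(8) = -1056. ✓

h(s) = -2s^3 - s^2 + 4s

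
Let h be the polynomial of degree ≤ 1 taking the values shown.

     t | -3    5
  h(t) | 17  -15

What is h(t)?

h(t) = -4t + 5

Using the Lagrange interpolation formula with nodes -3, 5:
  L_0(t) = (t - 5) / -8
  L_1(t) = (t + 3) / 8
Then h(t) = 17·L_0(t) - 15·L_1(t).
Expanding and collecting terms gives h(t) = -4t + 5.
Check: h(5) = -15. ✓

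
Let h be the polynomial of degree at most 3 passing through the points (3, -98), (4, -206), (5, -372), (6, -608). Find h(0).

Write h(u) = au^3 + bu^2 + cu + d. Substituting each data point gives a linear system:
  27a + 9b + 3c + d = -98
  64a + 16b + 4c + d = -206
  125a + 25b + 5c + d = -372
  216a + 36b + 6c + d = -608
Solving the system yields a = -2, b = -5, c = 1, d = -2.
So h(u) = -2u^3 - 5u^2 + u - 2.
Then h(0) = -2.

-2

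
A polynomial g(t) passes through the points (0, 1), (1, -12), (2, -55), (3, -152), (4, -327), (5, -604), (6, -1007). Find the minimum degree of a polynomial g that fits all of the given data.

3

Forward differences of the values at t = 0, 1, 2, 3, 4, 5, 6:
  g  : 1  -12  -55  -152  -327  -604  -1007
  Δ  : -13  -43  -97  -175  -277  -403
  Δ^2: -30  -54  -78  -102  -126
  Δ^3: -24  -24  -24  -24
  Δ^4: 0  0  0
  Δ^5: 0  0
  Δ^6: 0
The third differences are constant (-24) and nonzero, while all higher differences vanish, so the minimal degree is 3.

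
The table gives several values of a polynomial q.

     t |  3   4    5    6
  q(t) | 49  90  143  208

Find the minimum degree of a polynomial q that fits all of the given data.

Forward differences of the values at t = 3, 4, 5, 6:
  q  : 49  90  143  208
  Δ  : 41  53  65
  Δ^2: 12  12
  Δ^3: 0
The second differences are constant (12) and nonzero, while all higher differences vanish, so the minimal degree is 2.

2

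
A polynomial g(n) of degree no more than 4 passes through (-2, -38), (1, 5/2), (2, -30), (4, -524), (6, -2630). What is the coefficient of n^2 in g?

Write g(n) = an^4 + bn^3 + cn^2 + dn + e. Substituting each data point gives a linear system:
  16a - 8b + 4c - 2d + e = -38
  a + b + c + d + e = 5/2
  16a + 8b + 4c + 2d + e = -30
  256a + 64b + 16c + 4d + e = -524
  1296a + 216b + 36c + 6d + e = -2630
Solving the system yields a = -2, b = 0, c = -3/2, d = 2, e = 4.
So g(n) = -2n⁴ - (3/2)n² + 2n + 4.
The coefficient of n^2 is -3/2.

-3/2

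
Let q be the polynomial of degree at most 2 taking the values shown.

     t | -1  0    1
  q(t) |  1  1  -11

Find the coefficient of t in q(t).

-6

Write q(t) = at^2 + bt + c. Substituting each data point gives a linear system:
  a - b + c = 1
  c = 1
  a + b + c = -11
Solving the system yields a = -6, b = -6, c = 1.
So q(t) = -6t^2 - 6t + 1.
The coefficient of t is -6.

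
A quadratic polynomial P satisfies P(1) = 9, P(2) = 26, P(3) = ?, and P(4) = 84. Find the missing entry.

51

On equispaced nodes a degree-2 polynomial has vanishing third forward difference, so
  - P(1) + 3·P(2) - 3·P(3) + P(4) = 0.
Substituting the known values and solving for P(3):
  -3·P(3) = -153
  P(3) = 51.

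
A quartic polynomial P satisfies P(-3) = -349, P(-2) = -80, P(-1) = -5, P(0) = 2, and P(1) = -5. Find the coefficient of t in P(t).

-3

Write P(t) = at^4 + bt^3 + ct^2 + dt + e. Substituting each data point gives a linear system:
  81a - 27b + 9c - 3d + e = -349
  16a - 8b + 4c - 2d + e = -80
  a - b + c - d + e = -5
  e = 2
  a + b + c + d + e = -5
Solving the system yields a = -3, b = 3, c = -4, d = -3, e = 2.
So P(t) = -3t^4 + 3t^3 - 4t^2 - 3t + 2.
The coefficient of t is -3.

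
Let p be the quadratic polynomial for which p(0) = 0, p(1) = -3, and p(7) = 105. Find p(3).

9

Write p(x) = ax^2 + bx + c. Substituting each data point gives a linear system:
  c = 0
  a + b + c = -3
  49a + 7b + c = 105
Solving the system yields a = 3, b = -6, c = 0.
So p(x) = 3x^2 - 6x.
Then p(3) = 9.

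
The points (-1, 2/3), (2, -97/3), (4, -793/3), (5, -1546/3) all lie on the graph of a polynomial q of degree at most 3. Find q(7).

-4222/3

Write q(x) = ax^3 + bx^2 + cx + d. Substituting each data point gives a linear system:
  -a + b - c + d = 2/3
  8a + 4b + 2c + d = -97/3
  64a + 16b + 4c + d = -793/3
  125a + 25b + 5c + d = -1546/3
Solving the system yields a = -4, b = -1, c = 2, d = -1/3.
So q(x) = -4x³ - x² + 2x - 1/3.
Then q(7) = -4222/3.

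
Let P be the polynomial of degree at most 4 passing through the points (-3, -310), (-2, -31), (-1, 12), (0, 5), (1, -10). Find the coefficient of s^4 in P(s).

-6

Write P(s) = as^4 + bs^3 + cs^2 + ds + e. Substituting each data point gives a linear system:
  81a - 27b + 9c - 3d + e = -310
  16a - 8b + 4c - 2d + e = -31
  a - b + c - d + e = 12
  e = 5
  a + b + c + d + e = -10
Solving the system yields a = -6, b = -5, c = 2, d = -6, e = 5.
So P(s) = -6s^4 - 5s^3 + 2s^2 - 6s + 5.
The leading coefficient is -6.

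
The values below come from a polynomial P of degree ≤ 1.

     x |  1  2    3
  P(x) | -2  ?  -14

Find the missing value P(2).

-8

The 2 known points determine the degree-1 polynomial uniquely.
Write P(x) = ax + b. Substituting each data point gives a linear system:
  a + b = -2
  3a + b = -14
Solving the system yields a = -6, b = 4.
So P(x) = -6x + 4.
Then P(2) = -8.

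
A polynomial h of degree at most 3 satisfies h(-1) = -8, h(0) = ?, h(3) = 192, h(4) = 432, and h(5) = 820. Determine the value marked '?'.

0

The 4 known points determine the degree-3 polynomial uniquely.
Write h(x) = ax^3 + bx^2 + cx + d. Substituting each data point gives a linear system:
  -a + b - c + d = -8
  27a + 9b + 3c + d = 192
  64a + 16b + 4c + d = 432
  125a + 25b + 5c + d = 820
Solving the system yields a = 6, b = 2, c = 4, d = 0.
So h(x) = 6x^3 + 2x^2 + 4x.
Then h(0) = 0.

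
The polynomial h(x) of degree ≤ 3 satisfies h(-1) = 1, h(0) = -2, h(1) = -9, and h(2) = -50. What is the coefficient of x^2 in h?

-2

Write h(x) = ax^3 + bx^2 + cx + d. Substituting each data point gives a linear system:
  -a + b - c + d = 1
  d = -2
  a + b + c + d = -9
  8a + 4b + 2c + d = -50
Solving the system yields a = -5, b = -2, c = 0, d = -2.
So h(x) = -5x^3 - 2x^2 - 2.
The coefficient of x^2 is -2.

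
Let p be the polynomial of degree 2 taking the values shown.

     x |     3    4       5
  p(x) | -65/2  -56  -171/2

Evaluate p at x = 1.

-7/2

Write p(x) = ax^2 + bx + c. Substituting each data point gives a linear system:
  9a + 3b + c = -65/2
  16a + 4b + c = -56
  25a + 5b + c = -171/2
Solving the system yields a = -3, b = -5/2, c = 2.
So p(x) = -3x² - (5/2)x + 2.
Then p(1) = -7/2.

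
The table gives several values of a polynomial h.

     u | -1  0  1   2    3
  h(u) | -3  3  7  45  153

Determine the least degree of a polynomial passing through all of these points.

3

Forward differences of the values at u = -1, 0, 1, 2, 3:
  h  : -3  3  7  45  153
  Δ  : 6  4  38  108
  Δ^2: -2  34  70
  Δ^3: 36  36
  Δ^4: 0
The third differences are constant (36) and nonzero, while all higher differences vanish, so the minimal degree is 3.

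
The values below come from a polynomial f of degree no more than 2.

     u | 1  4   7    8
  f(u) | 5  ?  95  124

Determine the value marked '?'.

32

The 3 known points determine the degree-2 polynomial uniquely.
Write f(u) = au^2 + bu + c. Substituting each data point gives a linear system:
  a + b + c = 5
  49a + 7b + c = 95
  64a + 8b + c = 124
Solving the system yields a = 2, b = -1, c = 4.
So f(u) = 2u² - u + 4.
Then f(4) = 32.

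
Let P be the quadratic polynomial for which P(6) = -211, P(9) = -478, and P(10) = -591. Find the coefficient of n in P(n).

Write P(n) = an^2 + bn + c. Substituting each data point gives a linear system:
  36a + 6b + c = -211
  81a + 9b + c = -478
  100a + 10b + c = -591
Solving the system yields a = -6, b = 1, c = -1.
So P(n) = -6n^2 + n - 1.
The coefficient of n is 1.

1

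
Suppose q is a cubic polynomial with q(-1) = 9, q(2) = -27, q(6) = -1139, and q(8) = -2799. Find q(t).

Using the Lagrange interpolation formula with nodes -1, 2, 6, 8:
  L_0(t) = (t - 2)(t - 6)(t - 8) / -189
  L_1(t) = (t + 1)(t - 6)(t - 8) / 72
  L_2(t) = (t + 1)(t - 2)(t - 8) / -56
  L_3(t) = (t + 1)(t - 2)(t - 6) / 108
Then q(t) = 9·L_0(t) - 27·L_1(t) - 1139·L_2(t) - 2799·L_3(t).
Expanding and collecting terms gives q(t) = -6t^3 + 4t^2 + 2t + 1.
Check: q(8) = -2799. ✓

q(t) = -6t^3 + 4t^2 + 2t + 1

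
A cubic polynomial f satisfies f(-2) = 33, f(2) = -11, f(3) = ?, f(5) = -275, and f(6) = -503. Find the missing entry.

-47

The 4 known points determine the degree-3 polynomial uniquely.
Write f(n) = an^3 + bn^2 + cn + d. Substituting each data point gives a linear system:
  -8a + 4b - 2c + d = 33
  8a + 4b + 2c + d = -11
  125a + 25b + 5c + d = -275
  216a + 36b + 6c + d = -503
Solving the system yields a = -3, b = 4, c = 1, d = -5.
So f(n) = -3n^3 + 4n^2 + n - 5.
Then f(3) = -47.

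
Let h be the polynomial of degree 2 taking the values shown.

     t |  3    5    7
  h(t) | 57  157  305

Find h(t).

h(t) = 6t^2 + 2t - 3

Write h(t) = at^2 + bt + c. Substituting each data point gives a linear system:
  9a + 3b + c = 57
  25a + 5b + c = 157
  49a + 7b + c = 305
Solving the system yields a = 6, b = 2, c = -3.
So h(t) = 6t^2 + 2t - 3.
Check: h(5) = 157. ✓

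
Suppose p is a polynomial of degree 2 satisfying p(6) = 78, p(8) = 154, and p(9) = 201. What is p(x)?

Write p(x) = ax^2 + bx + c. Substituting each data point gives a linear system:
  36a + 6b + c = 78
  64a + 8b + c = 154
  81a + 9b + c = 201
Solving the system yields a = 3, b = -4, c = -6.
So p(x) = 3x² - 4x - 6.
Check: p(6) = 78. ✓

p(x) = 3x^2 - 4x - 6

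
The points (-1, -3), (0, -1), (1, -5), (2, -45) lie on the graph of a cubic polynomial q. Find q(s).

q(s) = -5s^3 - 3s^2 + 4s - 1

Write q(s) = as^3 + bs^2 + cs + d. Substituting each data point gives a linear system:
  -a + b - c + d = -3
  d = -1
  a + b + c + d = -5
  8a + 4b + 2c + d = -45
Solving the system yields a = -5, b = -3, c = 4, d = -1.
So q(s) = -5s^3 - 3s^2 + 4s - 1.
Check: q(1) = -5. ✓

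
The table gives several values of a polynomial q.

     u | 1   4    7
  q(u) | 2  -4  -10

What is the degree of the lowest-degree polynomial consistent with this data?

1

Forward differences of the values at u = 1, 4, 7:
  q  : 2  -4  -10
  Δ  : -6  -6
  Δ^2: 0
The first differences are constant (-6) and nonzero, while all higher differences vanish, so the minimal degree is 1.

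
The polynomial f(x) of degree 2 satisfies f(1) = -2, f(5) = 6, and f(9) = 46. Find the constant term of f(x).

1

Write f(x) = ax^2 + bx + c. Substituting each data point gives a linear system:
  a + b + c = -2
  25a + 5b + c = 6
  81a + 9b + c = 46
Solving the system yields a = 1, b = -4, c = 1.
So f(x) = x^2 - 4x + 1.
The constant term is 1.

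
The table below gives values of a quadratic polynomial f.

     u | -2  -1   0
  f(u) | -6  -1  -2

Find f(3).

Forward differences of the values at u = -2, -1, 0:
  f  : -6  -1  -2
  Δ  : 5  -1
  Δ^2: -6
The second differences are constant, confirming degree 2.
Interpolating (Newton forward form) and evaluating at u = 3 gives f(3) = -41.

-41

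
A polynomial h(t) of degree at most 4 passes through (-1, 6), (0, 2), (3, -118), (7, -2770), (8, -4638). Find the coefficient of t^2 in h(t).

0

Write h(t) = at^4 + bt^3 + ct^2 + dt + e. Substituting each data point gives a linear system:
  a - b + c - d + e = 6
  e = 2
  81a + 27b + 9c + 3d + e = -118
  2401a + 343b + 49c + 7d + e = -2770
  4096a + 512b + 64c + 8d + e = -4638
Solving the system yields a = -1, b = -1, c = 0, d = -4, e = 2.
So h(t) = -t⁴ - t³ - 4t + 2.
The coefficient of t^2 is 0.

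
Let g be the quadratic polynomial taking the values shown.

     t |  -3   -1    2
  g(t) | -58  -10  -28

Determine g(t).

Write g(t) = at^2 + bt + c. Substituting each data point gives a linear system:
  9a - 3b + c = -58
  a - b + c = -10
  4a + 2b + c = -28
Solving the system yields a = -6, b = 0, c = -4.
So g(t) = -6t^2 - 4.
Check: g(-3) = -58. ✓

g(t) = -6t^2 - 4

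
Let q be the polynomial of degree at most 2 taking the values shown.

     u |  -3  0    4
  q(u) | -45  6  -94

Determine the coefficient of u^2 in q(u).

-6

Write q(u) = au^2 + bu + c. Substituting each data point gives a linear system:
  9a - 3b + c = -45
  c = 6
  16a + 4b + c = -94
Solving the system yields a = -6, b = -1, c = 6.
So q(u) = -6u² - u + 6.
The leading coefficient is -6.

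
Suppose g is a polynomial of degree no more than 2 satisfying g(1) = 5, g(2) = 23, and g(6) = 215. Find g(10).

Write g(x) = ax^2 + bx + c. Substituting each data point gives a linear system:
  a + b + c = 5
  4a + 2b + c = 23
  36a + 6b + c = 215
Solving the system yields a = 6, b = 0, c = -1.
So g(x) = 6x^2 - 1.
Then g(10) = 599.

599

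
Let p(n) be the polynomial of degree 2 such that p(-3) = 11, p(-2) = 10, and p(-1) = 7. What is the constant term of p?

2

Write p(n) = an^2 + bn + c. Substituting each data point gives a linear system:
  9a - 3b + c = 11
  4a - 2b + c = 10
  a - b + c = 7
Solving the system yields a = -1, b = -6, c = 2.
So p(n) = -n^2 - 6n + 2.
The constant term is 2.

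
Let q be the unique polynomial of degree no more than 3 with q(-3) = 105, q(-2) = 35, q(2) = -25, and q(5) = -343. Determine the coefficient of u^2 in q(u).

Write q(u) = au^3 + bu^2 + cu + d. Substituting each data point gives a linear system:
  -27a + 9b - 3c + d = 105
  -8a + 4b - 2c + d = 35
  8a + 4b + 2c + d = -25
  125a + 25b + 5c + d = -343
Solving the system yields a = -3, b = 2, c = -3, d = -3.
So q(u) = -3u³ + 2u² - 3u - 3.
The coefficient of u^2 is 2.

2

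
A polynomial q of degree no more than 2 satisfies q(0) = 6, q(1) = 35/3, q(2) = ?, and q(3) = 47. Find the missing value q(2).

76/3

On equispaced nodes a degree-2 polynomial has vanishing third forward difference, so
  - q(0) + 3·q(1) - 3·q(2) + q(3) = 0.
Substituting the known values and solving for q(2):
  -3·q(2) = -76
  q(2) = 76/3.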